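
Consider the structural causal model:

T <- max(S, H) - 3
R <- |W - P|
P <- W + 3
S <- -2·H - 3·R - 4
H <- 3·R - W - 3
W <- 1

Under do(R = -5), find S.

49

do(R=-5) replaces the equation R <- |W - P| with the constant R = -5.
H = 3·R - W - 3  [with R=-5, W=1]  = -19
S = -2·H - 3·R - 4  [with H=-19, R=-5]  = 49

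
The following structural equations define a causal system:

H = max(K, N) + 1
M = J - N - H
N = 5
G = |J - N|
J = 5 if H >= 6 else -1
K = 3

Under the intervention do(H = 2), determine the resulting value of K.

3

Under do(H=2), the mechanism H = max(K, N) + 1 is discarded; H is fixed at 2.
K is not downstream of the intervention, so its value is determined by the original equations.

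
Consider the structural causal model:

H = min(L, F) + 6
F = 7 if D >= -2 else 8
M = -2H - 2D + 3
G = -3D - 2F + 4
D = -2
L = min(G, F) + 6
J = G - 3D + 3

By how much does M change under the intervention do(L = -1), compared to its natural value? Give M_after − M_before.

The intervention breaks the incoming arrows to L: L = min(G, F) + 6 no longer applies, and L = -1.
F = 7 if D >= -2 else 8  [with D=-2]  = 7
H = min(L, F) + 6  [with L=-1, F=7]  = 5
M = -2H - 2D + 3  [with H=5, D=-2]  = -3
Without intervention: F = 7 if D >= -2 else 8  [with D=-2]  = 7; G = -3D - 2F + 4  [with D=-2, F=7]  = -4; L = min(G, F) + 6  [with G=-4, F=7]  = 2; H = min(L, F) + 6  [with L=2, F=7]  = 8; M = -2H - 2D + 3  [with H=8, D=-2]  = -9.
Change = -3 − (-9) = 6.

6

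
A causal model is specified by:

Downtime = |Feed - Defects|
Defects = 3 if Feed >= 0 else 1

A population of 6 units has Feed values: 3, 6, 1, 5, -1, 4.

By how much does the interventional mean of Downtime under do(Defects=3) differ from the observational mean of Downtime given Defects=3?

0.4

The intervention sets Defects=3 in all 6 units regardless of Feed. Recomputing Downtime per unit gives 0, 3, 2, 2, 4, 1; average 2.
Observing Defects=3 restricts to units where Defects's equation naturally yields 3: Feed ∈ {3, 6, 1, 5, 4}. In that subpopulation Downtime = 0, 3, 2, 2, 1, mean 1.6.
Difference = 2 − 1.6 = 0.4.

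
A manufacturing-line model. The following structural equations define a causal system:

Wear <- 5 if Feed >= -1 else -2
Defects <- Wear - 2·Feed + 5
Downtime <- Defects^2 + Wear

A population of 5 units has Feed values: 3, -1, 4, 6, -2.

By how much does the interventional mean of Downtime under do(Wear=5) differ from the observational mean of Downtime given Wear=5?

Every unit gets Wear=5 under the intervention. Downtime values become 21, 149, 9, 9, 201; E[Downtime|do(Wear=5)] = 77.8.
Observing Wear=5 restricts to units where Wear's equation naturally yields 5: Feed ∈ {3, -1, 4, 6}. In that subpopulation Downtime = 21, 149, 9, 9, mean 47.
Difference = 77.8 − 47 = 30.8.

30.8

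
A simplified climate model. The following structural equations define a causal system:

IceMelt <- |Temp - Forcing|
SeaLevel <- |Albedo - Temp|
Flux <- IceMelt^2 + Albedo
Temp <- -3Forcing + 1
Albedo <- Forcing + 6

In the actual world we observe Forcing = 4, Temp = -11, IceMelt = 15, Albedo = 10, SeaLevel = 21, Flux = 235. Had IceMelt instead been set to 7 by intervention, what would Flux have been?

The intervention breaks the incoming arrows to IceMelt: IceMelt <- |Temp - Forcing| no longer applies, and IceMelt = 7.
Albedo = Forcing + 6  [with Forcing=4]  = 10
Flux = IceMelt^2 + Albedo  [with IceMelt=7, Albedo=10]  = 59

59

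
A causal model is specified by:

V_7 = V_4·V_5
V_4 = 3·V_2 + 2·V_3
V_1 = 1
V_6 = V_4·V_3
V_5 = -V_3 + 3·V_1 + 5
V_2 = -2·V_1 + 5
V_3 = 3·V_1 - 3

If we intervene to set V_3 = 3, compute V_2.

Under do(V_3=3), the mechanism V_3 = 3·V_1 - 3 is discarded; V_3 is fixed at 3.
Since V_2 is not a descendant of the intervened variable, it is unaffected.
V_2 = -2·V_1 + 5  [with V_1=1]  = 3

3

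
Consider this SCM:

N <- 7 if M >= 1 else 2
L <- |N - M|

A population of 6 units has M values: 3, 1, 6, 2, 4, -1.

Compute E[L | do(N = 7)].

The intervention sets N=7 in all 6 units regardless of M. Recomputing L per unit gives 4, 6, 1, 5, 3, 8; average 4.5.

4.5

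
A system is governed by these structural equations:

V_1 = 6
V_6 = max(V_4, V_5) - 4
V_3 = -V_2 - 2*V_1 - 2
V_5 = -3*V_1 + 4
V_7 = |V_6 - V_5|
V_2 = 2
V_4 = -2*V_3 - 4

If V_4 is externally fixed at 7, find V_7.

17

The intervention breaks the incoming arrows to V_4: V_4 = -2*V_3 - 4 no longer applies, and V_4 = 7.
V_5 = -3*V_1 + 4  [with V_1=6]  = -14
V_6 = max(V_4, V_5) - 4  [with V_4=7, V_5=-14]  = 3
V_7 = |V_6 - V_5|  [with V_6=3, V_5=-14]  = 17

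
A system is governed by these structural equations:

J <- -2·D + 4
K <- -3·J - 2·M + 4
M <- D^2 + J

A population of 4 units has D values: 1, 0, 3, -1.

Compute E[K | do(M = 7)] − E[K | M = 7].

Under do(M=7), M's equation is replaced by M=7 for every unit. Per-unit K: -16, -22, -4, -28. Mean = -17.5.
E[K|M=7] averages over only the 2 units with M=7 (D = 3, -1): K = -4, -28, mean -16.
Difference = -17.5 − (-16) = -1.5.

-1.5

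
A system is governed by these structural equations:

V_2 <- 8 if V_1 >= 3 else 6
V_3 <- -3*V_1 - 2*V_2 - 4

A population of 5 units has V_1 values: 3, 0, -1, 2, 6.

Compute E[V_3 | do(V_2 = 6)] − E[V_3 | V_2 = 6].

-5

The intervention sets V_2=6 in all 5 units regardless of V_1. Recomputing V_3 per unit gives -25, -16, -13, -22, -34; average -22.
Observing V_2=6 restricts to units where V_2's equation naturally yields 6: V_1 ∈ {0, -1, 2}. In that subpopulation V_3 = -16, -13, -22, mean -17.
Difference = -22 − (-17) = -5.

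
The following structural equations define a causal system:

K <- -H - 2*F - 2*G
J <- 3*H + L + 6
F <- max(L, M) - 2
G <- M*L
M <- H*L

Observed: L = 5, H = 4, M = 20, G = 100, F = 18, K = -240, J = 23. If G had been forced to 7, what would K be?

-54

Under do(G=7), the mechanism G <- M*L is discarded; G is fixed at 7.
M = H*L  [with H=4, L=5]  = 20
F = max(L, M) - 2  [with L=5, M=20]  = 18
K = -H - 2*F - 2*G  [with H=4, F=18, G=7]  = -54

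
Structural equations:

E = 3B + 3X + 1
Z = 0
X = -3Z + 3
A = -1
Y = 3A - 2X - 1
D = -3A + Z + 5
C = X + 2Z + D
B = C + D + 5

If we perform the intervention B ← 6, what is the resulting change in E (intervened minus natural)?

Intervening sets B = 6 and removes its equation (B = C + D + 5).
X = -3Z + 3  [with Z=0]  = 3
E = 3B + 3X + 1  [with B=6, X=3]  = 28
Without intervention: X = -3Z + 3  [with Z=0]  = 3; D = -3A + Z + 5  [with A=-1, Z=0]  = 8; C = X + 2Z + D  [with X=3, Z=0, D=8]  = 11; B = C + D + 5  [with C=11, D=8]  = 24; E = 3B + 3X + 1  [with B=24, X=3]  = 82.
Change = 28 − 82 = -54.

-54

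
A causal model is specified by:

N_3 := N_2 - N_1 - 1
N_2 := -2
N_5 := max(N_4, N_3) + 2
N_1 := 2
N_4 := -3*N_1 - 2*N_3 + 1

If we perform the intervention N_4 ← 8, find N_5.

10

Intervening sets N_4 = 8 and removes its equation (N_4 := -3*N_1 - 2*N_3 + 1).
N_3 = N_2 - N_1 - 1  [with N_2=-2, N_1=2]  = -5
N_5 = max(N_4, N_3) + 2  [with N_4=8, N_3=-5]  = 10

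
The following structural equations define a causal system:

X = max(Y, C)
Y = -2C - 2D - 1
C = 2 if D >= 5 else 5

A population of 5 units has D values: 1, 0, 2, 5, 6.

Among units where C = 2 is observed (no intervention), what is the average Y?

E[Y|C=2] averages over only the 2 units with C=2 (D = 5, 6): Y = -15, -17, mean -16.

-16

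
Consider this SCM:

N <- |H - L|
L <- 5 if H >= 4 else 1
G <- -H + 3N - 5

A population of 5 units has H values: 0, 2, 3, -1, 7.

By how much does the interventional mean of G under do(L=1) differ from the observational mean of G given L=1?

1.5

The intervention sets L=1 in all 5 units regardless of H. Recomputing G per unit gives -2, -4, -2, 2, 6; average 0.
E[G|L=1] averages over only the 4 units with L=1 (H = 0, 2, 3, -1): G = -2, -4, -2, 2, mean -1.5.
Difference = 0 − (-1.5) = 1.5.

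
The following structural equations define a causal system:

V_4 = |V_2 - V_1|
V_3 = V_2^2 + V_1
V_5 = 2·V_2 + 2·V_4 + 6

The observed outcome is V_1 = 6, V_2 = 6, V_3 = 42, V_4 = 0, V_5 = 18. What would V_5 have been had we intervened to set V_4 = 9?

36

Intervening sets V_4 = 9 and removes its equation (V_4 = |V_2 - V_1|).
V_5 = 2·V_2 + 2·V_4 + 6  [with V_2=6, V_4=9]  = 36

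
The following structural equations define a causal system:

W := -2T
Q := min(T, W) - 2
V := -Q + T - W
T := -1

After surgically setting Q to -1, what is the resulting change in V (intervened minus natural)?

-2

The intervention breaks the incoming arrows to Q: Q := min(T, W) - 2 no longer applies, and Q = -1.
W = -2T  [with T=-1]  = 2
V = -Q + T - W  [with Q=-1, T=-1, W=2]  = -2
Without intervention: W = -2T  [with T=-1]  = 2; Q = min(T, W) - 2  [with T=-1, W=2]  = -3; V = -Q + T - W  [with Q=-3, T=-1, W=2]  = 0.
Change = -2 − 0 = -2.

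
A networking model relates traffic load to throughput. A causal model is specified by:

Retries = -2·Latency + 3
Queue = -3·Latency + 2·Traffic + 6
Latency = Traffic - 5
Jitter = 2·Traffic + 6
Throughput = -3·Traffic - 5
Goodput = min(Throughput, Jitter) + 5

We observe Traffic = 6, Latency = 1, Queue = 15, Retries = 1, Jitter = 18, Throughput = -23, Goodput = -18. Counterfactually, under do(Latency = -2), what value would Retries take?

7

Under do(Latency=-2), the mechanism Latency = Traffic - 5 is discarded; Latency is fixed at -2.
Retries = -2·Latency + 3  [with Latency=-2]  = 7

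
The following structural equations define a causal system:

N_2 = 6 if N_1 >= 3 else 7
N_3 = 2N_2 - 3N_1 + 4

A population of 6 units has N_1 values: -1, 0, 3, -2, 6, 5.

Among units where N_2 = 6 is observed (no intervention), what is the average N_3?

2

E[N_3|N_2=6] averages over only the 3 units with N_2=6 (N_1 = 3, 6, 5): N_3 = 7, -2, 1, mean 2.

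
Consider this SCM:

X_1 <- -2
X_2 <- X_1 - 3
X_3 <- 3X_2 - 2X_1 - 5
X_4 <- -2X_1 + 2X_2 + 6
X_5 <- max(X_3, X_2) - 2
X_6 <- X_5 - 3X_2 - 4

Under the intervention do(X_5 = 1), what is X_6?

12

The intervention breaks the incoming arrows to X_5: X_5 <- max(X_3, X_2) - 2 no longer applies, and X_5 = 1.
X_2 = X_1 - 3  [with X_1=-2]  = -5
X_6 = X_5 - 3X_2 - 4  [with X_5=1, X_2=-5]  = 12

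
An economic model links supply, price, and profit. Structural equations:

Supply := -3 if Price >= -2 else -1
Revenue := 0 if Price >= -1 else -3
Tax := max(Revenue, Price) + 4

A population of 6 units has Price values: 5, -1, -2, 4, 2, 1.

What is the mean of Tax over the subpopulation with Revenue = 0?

6.4

Observing Revenue=0 restricts to units where Revenue's equation naturally yields 0: Price ∈ {5, -1, 4, 2, 1}. In that subpopulation Tax = 9, 4, 8, 6, 5, mean 6.4.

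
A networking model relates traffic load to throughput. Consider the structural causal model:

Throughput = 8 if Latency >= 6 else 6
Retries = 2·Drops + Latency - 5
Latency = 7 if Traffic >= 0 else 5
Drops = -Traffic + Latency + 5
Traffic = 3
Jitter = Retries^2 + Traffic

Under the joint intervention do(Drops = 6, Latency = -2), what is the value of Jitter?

Setting Drops = 6, Latency = -2 by intervention discards those variables' equations.
Retries = 2·Drops + Latency - 5  [with Drops=6, Latency=-2]  = 5
Jitter = Retries^2 + Traffic  [with Retries=5, Traffic=3]  = 28

28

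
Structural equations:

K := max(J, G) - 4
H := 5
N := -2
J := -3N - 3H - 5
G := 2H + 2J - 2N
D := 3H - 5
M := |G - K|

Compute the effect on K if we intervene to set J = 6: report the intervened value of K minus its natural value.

do(J=6) replaces the equation J := -3N - 3H - 5 with the constant J = 6.
G = 2H + 2J - 2N  [with H=5, J=6, N=-2]  = 26
K = max(J, G) - 4  [with J=6, G=26]  = 22
Without intervention: J = -3N - 3H - 5  [with N=-2, H=5]  = -14; G = 2H + 2J - 2N  [with H=5, J=-14, N=-2]  = -14; K = max(J, G) - 4  [with J=-14, G=-14]  = -18.
Change = 22 − (-18) = 40.

40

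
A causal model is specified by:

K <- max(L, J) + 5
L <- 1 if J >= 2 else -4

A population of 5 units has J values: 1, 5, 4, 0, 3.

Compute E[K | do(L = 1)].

7.8

Under do(L=1), L's equation is replaced by L=1 for every unit. Per-unit K: 6, 10, 9, 6, 8. Mean = 7.8.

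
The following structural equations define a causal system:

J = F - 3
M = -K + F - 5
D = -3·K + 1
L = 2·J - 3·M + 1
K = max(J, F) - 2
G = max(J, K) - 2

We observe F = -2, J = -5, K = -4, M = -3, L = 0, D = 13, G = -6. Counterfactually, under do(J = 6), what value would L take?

do(J=6) replaces the equation J = F - 3 with the constant J = 6.
K = max(J, F) - 2  [with J=6, F=-2]  = 4
M = -K + F - 5  [with K=4, F=-2]  = -11
L = 2·J - 3·M + 1  [with J=6, M=-11]  = 46

46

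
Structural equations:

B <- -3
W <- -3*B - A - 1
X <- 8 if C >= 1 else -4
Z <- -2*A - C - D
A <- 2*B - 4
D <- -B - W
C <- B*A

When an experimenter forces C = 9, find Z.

The intervention breaks the incoming arrows to C: C <- B*A no longer applies, and C = 9.
A = 2*B - 4  [with B=-3]  = -10
W = -3*B - A - 1  [with B=-3, A=-10]  = 18
D = -B - W  [with B=-3, W=18]  = -15
Z = -2*A - C - D  [with A=-10, C=9, D=-15]  = 26

26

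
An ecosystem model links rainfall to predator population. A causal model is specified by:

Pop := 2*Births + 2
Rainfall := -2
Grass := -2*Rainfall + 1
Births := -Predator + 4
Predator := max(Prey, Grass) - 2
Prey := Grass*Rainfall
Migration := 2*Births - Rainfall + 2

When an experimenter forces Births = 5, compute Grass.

5

Under do(Births=5), the mechanism Births := -Predator + 4 is discarded; Births is fixed at 5.
No directed path runs from Births to Grass, so Grass keeps its natural value.
Grass = -2*Rainfall + 1  [with Rainfall=-2]  = 5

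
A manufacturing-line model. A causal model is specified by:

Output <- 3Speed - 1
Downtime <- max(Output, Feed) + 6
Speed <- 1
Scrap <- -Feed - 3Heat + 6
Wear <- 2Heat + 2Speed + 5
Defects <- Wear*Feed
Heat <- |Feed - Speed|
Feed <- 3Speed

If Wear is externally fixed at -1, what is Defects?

-3

Intervening sets Wear = -1 and removes its equation (Wear <- 2Heat + 2Speed + 5).
Feed = 3Speed  [with Speed=1]  = 3
Defects = Wear*Feed  [with Wear=-1, Feed=3]  = -3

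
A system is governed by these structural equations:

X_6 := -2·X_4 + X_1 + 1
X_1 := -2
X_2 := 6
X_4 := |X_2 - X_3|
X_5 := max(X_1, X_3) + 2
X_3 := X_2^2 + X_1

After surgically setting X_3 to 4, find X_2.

Under do(X_3=4), the mechanism X_3 := X_2^2 + X_1 is discarded; X_3 is fixed at 4.
Since X_2 is not a descendant of the intervened variable, it is unaffected.

6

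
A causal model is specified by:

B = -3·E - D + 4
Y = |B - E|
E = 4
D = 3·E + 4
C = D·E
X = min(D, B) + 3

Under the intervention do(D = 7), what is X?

do(D=7) replaces the equation D = 3·E + 4 with the constant D = 7.
B = -3·E - D + 4  [with E=4, D=7]  = -15
X = min(D, B) + 3  [with D=7, B=-15]  = -12

-12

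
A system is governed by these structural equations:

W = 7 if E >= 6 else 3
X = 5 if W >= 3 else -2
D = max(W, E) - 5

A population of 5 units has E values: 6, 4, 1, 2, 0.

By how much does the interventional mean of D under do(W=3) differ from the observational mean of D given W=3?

0.55

Every unit gets W=3 under the intervention. D values become 1, -1, -2, -2, -2; E[D|do(W=3)] = -1.2.
Observing W=3 restricts to units where W's equation naturally yields 3: E ∈ {4, 1, 2, 0}. In that subpopulation D = -1, -2, -2, -2, mean -1.75.
Difference = -1.2 − (-1.75) = 0.55.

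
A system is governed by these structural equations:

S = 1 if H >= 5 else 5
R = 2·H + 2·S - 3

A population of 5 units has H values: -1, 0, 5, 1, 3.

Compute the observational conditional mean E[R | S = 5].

Observing S=5 restricts to units where S's equation naturally yields 5: H ∈ {-1, 0, 1, 3}. In that subpopulation R = 5, 7, 9, 13, mean 8.5.

8.5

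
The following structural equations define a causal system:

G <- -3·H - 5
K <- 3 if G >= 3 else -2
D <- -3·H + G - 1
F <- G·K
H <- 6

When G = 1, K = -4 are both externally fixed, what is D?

Under do(G = 1, K = -4), each intervened variable's structural equation is replaced by its fixed value.
D = -3·H + G - 1  [with H=6, G=1]  = -18

-18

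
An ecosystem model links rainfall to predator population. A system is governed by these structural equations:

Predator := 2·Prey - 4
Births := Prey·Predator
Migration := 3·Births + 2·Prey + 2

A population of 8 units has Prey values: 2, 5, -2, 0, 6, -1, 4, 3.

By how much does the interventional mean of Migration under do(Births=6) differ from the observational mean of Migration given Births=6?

The intervention sets Births=6 in all 8 units regardless of Prey. Recomputing Migration per unit gives 24, 30, 16, 20, 32, 18, 28, 26; average 24.25.
Conditioning on Births=6 selects the 2 unit(s) with Prey ∈ {-1, 3}. Their Migration values: 18, 26. Mean = 22.
Difference = 24.25 − 22 = 2.25.

2.25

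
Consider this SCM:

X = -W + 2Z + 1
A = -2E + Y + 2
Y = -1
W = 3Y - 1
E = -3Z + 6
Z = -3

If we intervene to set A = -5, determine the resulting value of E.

Under do(A=-5), the mechanism A = -2E + Y + 2 is discarded; A is fixed at -5.
Since E is not a descendant of the intervened variable, it is unaffected.
E = -3Z + 6  [with Z=-3]  = 15

15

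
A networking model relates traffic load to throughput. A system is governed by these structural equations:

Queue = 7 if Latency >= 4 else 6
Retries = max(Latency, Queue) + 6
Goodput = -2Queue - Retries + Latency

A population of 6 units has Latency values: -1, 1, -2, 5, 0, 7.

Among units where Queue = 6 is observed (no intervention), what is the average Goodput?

-24.5

Observing Queue=6 restricts to units where Queue's equation naturally yields 6: Latency ∈ {-1, 1, -2, 0}. In that subpopulation Goodput = -25, -23, -26, -24, mean -24.5.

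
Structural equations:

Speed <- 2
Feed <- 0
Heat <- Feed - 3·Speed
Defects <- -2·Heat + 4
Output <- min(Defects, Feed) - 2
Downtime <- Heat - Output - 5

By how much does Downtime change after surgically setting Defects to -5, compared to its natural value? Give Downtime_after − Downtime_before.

5

Under do(Defects=-5), the mechanism Defects <- -2·Heat + 4 is discarded; Defects is fixed at -5.
Heat = Feed - 3·Speed  [with Feed=0, Speed=2]  = -6
Output = min(Defects, Feed) - 2  [with Defects=-5, Feed=0]  = -7
Downtime = Heat - Output - 5  [with Heat=-6, Output=-7]  = -4
Without intervention: Heat = Feed - 3·Speed  [with Feed=0, Speed=2]  = -6; Defects = -2·Heat + 4  [with Heat=-6]  = 16; Output = min(Defects, Feed) - 2  [with Defects=16, Feed=0]  = -2; Downtime = Heat - Output - 5  [with Heat=-6, Output=-2]  = -9.
Change = -4 − (-9) = 5.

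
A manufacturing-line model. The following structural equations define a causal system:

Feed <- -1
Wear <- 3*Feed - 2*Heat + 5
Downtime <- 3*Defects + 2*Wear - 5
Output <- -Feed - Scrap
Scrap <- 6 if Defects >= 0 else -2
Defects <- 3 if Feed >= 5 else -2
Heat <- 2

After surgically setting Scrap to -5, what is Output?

The intervention breaks the incoming arrows to Scrap: Scrap <- 6 if Defects >= 0 else -2 no longer applies, and Scrap = -5.
Output = -Feed - Scrap  [with Feed=-1, Scrap=-5]  = 6

6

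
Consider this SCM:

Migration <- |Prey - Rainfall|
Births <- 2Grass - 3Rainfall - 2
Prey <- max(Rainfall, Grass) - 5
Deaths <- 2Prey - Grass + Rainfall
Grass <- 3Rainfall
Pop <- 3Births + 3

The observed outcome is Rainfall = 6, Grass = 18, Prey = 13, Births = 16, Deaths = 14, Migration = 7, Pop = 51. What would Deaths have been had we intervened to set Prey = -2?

-16

do(Prey=-2) replaces the equation Prey <- max(Rainfall, Grass) - 5 with the constant Prey = -2.
Grass = 3Rainfall  [with Rainfall=6]  = 18
Deaths = 2Prey - Grass + Rainfall  [with Prey=-2, Grass=18, Rainfall=6]  = -16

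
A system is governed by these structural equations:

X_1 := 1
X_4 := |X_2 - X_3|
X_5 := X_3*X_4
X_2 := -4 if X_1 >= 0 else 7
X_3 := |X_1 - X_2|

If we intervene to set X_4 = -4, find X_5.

Intervening sets X_4 = -4 and removes its equation (X_4 := |X_2 - X_3|).
X_2 = -4 if X_1 >= 0 else 7  [with X_1=1]  = -4
X_3 = |X_1 - X_2|  [with X_1=1, X_2=-4]  = 5
X_5 = X_3*X_4  [with X_3=5, X_4=-4]  = -20

-20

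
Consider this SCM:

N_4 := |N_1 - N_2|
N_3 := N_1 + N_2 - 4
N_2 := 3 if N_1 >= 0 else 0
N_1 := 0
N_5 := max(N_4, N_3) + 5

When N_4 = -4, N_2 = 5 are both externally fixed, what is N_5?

The joint intervention fixes N_4 = -4, N_2 = 5, removing each variable's own equation.
N_3 = N_1 + N_2 - 4  [with N_1=0, N_2=5]  = 1
N_5 = max(N_4, N_3) + 5  [with N_4=-4, N_3=1]  = 6

6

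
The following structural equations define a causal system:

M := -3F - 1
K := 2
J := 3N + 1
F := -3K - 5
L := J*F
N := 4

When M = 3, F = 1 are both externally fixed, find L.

13

The joint intervention fixes M = 3, F = 1, removing each variable's own equation.
J = 3N + 1  [with N=4]  = 13
L = J*F  [with J=13, F=1]  = 13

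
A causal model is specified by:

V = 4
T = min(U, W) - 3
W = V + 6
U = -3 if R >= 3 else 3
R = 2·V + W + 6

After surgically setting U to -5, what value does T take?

Intervening sets U = -5 and removes its equation (U = -3 if R >= 3 else 3).
W = V + 6  [with V=4]  = 10
T = min(U, W) - 3  [with U=-5, W=10]  = -8

-8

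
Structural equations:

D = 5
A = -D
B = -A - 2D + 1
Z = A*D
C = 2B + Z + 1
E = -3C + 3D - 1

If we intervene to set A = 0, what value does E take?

Under do(A=0), the mechanism A = -D is discarded; A is fixed at 0.
B = -A - 2D + 1  [with A=0, D=5]  = -9
Z = A*D  [with A=0, D=5]  = 0
C = 2B + Z + 1  [with B=-9, Z=0]  = -17
E = -3C + 3D - 1  [with C=-17, D=5]  = 65

65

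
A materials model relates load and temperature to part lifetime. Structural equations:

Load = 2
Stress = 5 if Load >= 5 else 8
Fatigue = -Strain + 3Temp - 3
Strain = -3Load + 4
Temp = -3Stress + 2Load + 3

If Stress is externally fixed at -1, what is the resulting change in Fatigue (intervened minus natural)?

81

do(Stress=-1) replaces the equation Stress = 5 if Load >= 5 else 8 with the constant Stress = -1.
Strain = -3Load + 4  [with Load=2]  = -2
Temp = -3Stress + 2Load + 3  [with Stress=-1, Load=2]  = 10
Fatigue = -Strain + 3Temp - 3  [with Strain=-2, Temp=10]  = 29
Without intervention: Stress = 5 if Load >= 5 else 8  [with Load=2]  = 8; Strain = -3Load + 4  [with Load=2]  = -2; Temp = -3Stress + 2Load + 3  [with Stress=8, Load=2]  = -17; Fatigue = -Strain + 3Temp - 3  [with Strain=-2, Temp=-17]  = -52.
Change = 29 − (-52) = 81.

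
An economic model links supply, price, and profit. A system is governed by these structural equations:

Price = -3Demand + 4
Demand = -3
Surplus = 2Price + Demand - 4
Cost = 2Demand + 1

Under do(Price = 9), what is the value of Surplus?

Under do(Price=9), the mechanism Price = -3Demand + 4 is discarded; Price is fixed at 9.
Surplus = 2Price + Demand - 4  [with Price=9, Demand=-3]  = 11

11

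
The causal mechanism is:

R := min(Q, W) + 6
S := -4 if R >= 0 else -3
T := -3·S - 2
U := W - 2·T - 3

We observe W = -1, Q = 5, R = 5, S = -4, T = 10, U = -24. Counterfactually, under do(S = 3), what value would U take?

Under do(S=3), the mechanism S := -4 if R >= 0 else -3 is discarded; S is fixed at 3.
T = -3·S - 2  [with S=3]  = -11
U = W - 2·T - 3  [with W=-1, T=-11]  = 18

18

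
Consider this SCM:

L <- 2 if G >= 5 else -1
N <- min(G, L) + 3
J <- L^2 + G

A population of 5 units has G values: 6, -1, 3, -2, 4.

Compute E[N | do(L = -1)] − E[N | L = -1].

0.05

do(L=-1) breaks L's dependence on G. With L=-1 fixed, N across the units is 2, 2, 2, 1, 2, mean 1.8.
Observing L=-1 restricts to units where L's equation naturally yields -1: G ∈ {-1, 3, -2, 4}. In that subpopulation N = 2, 2, 1, 2, mean 1.75.
Difference = 1.8 − 1.75 = 0.05.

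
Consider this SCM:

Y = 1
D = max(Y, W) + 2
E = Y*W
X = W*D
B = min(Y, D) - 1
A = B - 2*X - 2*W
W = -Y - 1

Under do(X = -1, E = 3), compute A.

6

Setting X = -1, E = 3 by intervention discards those variables' equations.
W = -Y - 1  [with Y=1]  = -2
D = max(Y, W) + 2  [with Y=1, W=-2]  = 3
B = min(Y, D) - 1  [with Y=1, D=3]  = 0
A = B - 2*X - 2*W  [with B=0, X=-1, W=-2]  = 6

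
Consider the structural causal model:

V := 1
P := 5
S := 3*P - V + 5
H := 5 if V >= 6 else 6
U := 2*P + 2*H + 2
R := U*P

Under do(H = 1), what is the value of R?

70

Under do(H=1), the mechanism H := 5 if V >= 6 else 6 is discarded; H is fixed at 1.
U = 2*P + 2*H + 2  [with P=5, H=1]  = 14
R = U*P  [with U=14, P=5]  = 70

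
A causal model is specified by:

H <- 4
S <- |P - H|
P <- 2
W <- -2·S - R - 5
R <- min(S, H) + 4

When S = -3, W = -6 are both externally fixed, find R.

1

The joint intervention fixes S = -3, W = -6, removing each variable's own equation.
R = min(S, H) + 4  [with S=-3, H=4]  = 1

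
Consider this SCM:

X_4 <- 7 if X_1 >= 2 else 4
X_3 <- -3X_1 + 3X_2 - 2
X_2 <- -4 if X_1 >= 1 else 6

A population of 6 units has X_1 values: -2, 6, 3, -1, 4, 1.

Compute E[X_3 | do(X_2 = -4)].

-19.5

Every unit gets X_2=-4 under the intervention. X_3 values become -8, -32, -23, -11, -26, -17; E[X_3|do(X_2=-4)] = -19.5.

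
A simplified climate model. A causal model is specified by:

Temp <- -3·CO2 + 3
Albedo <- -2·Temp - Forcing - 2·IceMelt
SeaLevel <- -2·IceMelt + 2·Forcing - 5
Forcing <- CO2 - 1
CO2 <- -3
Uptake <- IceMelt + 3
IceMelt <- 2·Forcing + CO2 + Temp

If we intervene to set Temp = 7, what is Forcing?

-4

Under do(Temp=7), the mechanism Temp <- -3·CO2 + 3 is discarded; Temp is fixed at 7.
Since Forcing is not a descendant of the intervened variable, it is unaffected.
Forcing = CO2 - 1  [with CO2=-3]  = -4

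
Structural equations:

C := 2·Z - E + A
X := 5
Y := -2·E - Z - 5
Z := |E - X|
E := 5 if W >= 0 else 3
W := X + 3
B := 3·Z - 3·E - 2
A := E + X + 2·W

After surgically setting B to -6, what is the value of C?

21

Intervening sets B = -6 and removes its equation (B := 3·Z - 3·E - 2).
C is not downstream of the intervention, so its value is determined by the original equations.
W = X + 3  [with X=5]  = 8
E = 5 if W >= 0 else 3  [with W=8]  = 5
A = E + X + 2·W  [with E=5, X=5, W=8]  = 26
Z = |E - X|  [with E=5, X=5]  = 0
C = 2·Z - E + A  [with Z=0, E=5, A=26]  = 21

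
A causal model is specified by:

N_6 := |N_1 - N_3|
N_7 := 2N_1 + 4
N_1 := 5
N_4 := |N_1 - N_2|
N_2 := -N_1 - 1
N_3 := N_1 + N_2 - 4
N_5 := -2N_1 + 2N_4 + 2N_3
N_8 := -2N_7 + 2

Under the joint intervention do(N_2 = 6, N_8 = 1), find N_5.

Under do(N_2 = 6, N_8 = 1), each intervened variable's structural equation is replaced by its fixed value.
N_3 = N_1 + N_2 - 4  [with N_1=5, N_2=6]  = 7
N_4 = |N_1 - N_2|  [with N_1=5, N_2=6]  = 1
N_5 = -2N_1 + 2N_4 + 2N_3  [with N_1=5, N_4=1, N_3=7]  = 6

6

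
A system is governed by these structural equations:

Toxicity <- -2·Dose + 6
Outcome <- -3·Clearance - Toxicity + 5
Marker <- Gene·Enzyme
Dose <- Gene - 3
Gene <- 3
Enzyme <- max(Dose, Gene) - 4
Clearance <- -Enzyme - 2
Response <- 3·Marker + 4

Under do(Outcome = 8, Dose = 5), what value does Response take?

13

Under do(Outcome = 8, Dose = 5), each intervened variable's structural equation is replaced by its fixed value.
Enzyme = max(Dose, Gene) - 4  [with Dose=5, Gene=3]  = 1
Marker = Gene·Enzyme  [with Gene=3, Enzyme=1]  = 3
Response = 3·Marker + 4  [with Marker=3]  = 13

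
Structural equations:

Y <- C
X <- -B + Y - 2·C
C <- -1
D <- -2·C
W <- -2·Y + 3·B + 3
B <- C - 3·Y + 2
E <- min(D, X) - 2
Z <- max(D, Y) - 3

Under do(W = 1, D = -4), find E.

Under do(W = 1, D = -4), each intervened variable's structural equation is replaced by its fixed value.
Y = C  [with C=-1]  = -1
B = C - 3·Y + 2  [with C=-1, Y=-1]  = 4
X = -B + Y - 2·C  [with B=4, Y=-1, C=-1]  = -3
E = min(D, X) - 2  [with D=-4, X=-3]  = -6

-6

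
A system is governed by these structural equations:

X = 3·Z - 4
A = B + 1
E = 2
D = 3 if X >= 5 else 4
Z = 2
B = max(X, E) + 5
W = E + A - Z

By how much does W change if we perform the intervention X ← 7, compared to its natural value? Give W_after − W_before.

5

The intervention breaks the incoming arrows to X: X = 3·Z - 4 no longer applies, and X = 7.
B = max(X, E) + 5  [with X=7, E=2]  = 12
A = B + 1  [with B=12]  = 13
W = E + A - Z  [with E=2, A=13, Z=2]  = 13
Without intervention: X = 3·Z - 4  [with Z=2]  = 2; B = max(X, E) + 5  [with X=2, E=2]  = 7; A = B + 1  [with B=7]  = 8; W = E + A - Z  [with E=2, A=8, Z=2]  = 8.
Change = 13 − 8 = 5.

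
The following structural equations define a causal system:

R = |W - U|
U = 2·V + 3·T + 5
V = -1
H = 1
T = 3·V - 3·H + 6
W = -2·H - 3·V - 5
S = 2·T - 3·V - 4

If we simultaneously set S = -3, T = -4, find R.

5

Under do(S = -3, T = -4), each intervened variable's structural equation is replaced by its fixed value.
W = -2·H - 3·V - 5  [with H=1, V=-1]  = -4
U = 2·V + 3·T + 5  [with V=-1, T=-4]  = -9
R = |W - U|  [with W=-4, U=-9]  = 5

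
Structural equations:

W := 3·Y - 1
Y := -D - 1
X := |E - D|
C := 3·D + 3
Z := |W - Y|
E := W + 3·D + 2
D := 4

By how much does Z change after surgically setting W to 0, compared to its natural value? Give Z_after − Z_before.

-6

Intervening sets W = 0 and removes its equation (W := 3·Y - 1).
Y = -D - 1  [with D=4]  = -5
Z = |W - Y|  [with W=0, Y=-5]  = 5
Without intervention: Y = -D - 1  [with D=4]  = -5; W = 3·Y - 1  [with Y=-5]  = -16; Z = |W - Y|  [with W=-16, Y=-5]  = 11.
Change = 5 − 11 = -6.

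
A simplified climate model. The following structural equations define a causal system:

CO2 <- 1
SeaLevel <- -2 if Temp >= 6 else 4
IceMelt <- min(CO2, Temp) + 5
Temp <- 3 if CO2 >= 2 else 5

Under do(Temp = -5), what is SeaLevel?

Under do(Temp=-5), the mechanism Temp <- 3 if CO2 >= 2 else 5 is discarded; Temp is fixed at -5.
SeaLevel = -2 if Temp >= 6 else 4  [with Temp=-5]  = 4

4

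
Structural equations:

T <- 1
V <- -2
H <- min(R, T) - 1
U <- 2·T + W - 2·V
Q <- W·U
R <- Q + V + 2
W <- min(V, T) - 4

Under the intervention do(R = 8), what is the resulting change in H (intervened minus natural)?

Intervening sets R = 8 and removes its equation (R <- Q + V + 2).
H = min(R, T) - 1  [with R=8, T=1]  = 0
Without intervention: W = min(V, T) - 4  [with V=-2, T=1]  = -6; U = 2·T + W - 2·V  [with T=1, W=-6, V=-2]  = 0; Q = W·U  [with W=-6, U=0]  = 0; R = Q + V + 2  [with Q=0, V=-2]  = 0; H = min(R, T) - 1  [with R=0, T=1]  = -1.
Change = 0 − (-1) = 1.

1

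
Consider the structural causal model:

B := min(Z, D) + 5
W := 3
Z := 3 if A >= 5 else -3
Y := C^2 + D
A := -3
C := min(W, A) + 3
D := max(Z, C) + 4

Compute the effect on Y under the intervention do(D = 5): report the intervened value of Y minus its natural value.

Under do(D=5), the mechanism D := max(Z, C) + 4 is discarded; D is fixed at 5.
C = min(W, A) + 3  [with W=3, A=-3]  = 0
Y = C^2 + D  [with C=0, D=5]  = 5
Without intervention: Z = 3 if A >= 5 else -3  [with A=-3]  = -3; C = min(W, A) + 3  [with W=3, A=-3]  = 0; D = max(Z, C) + 4  [with Z=-3, C=0]  = 4; Y = C^2 + D  [with C=0, D=4]  = 4.
Change = 5 − 4 = 1.

1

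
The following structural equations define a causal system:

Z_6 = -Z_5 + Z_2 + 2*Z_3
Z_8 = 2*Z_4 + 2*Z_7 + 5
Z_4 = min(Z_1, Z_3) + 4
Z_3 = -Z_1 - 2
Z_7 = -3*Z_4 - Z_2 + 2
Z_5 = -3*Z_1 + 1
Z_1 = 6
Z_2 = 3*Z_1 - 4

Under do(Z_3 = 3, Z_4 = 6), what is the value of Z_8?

-43

The joint intervention fixes Z_3 = 3, Z_4 = 6, removing each variable's own equation.
Z_2 = 3*Z_1 - 4  [with Z_1=6]  = 14
Z_7 = -3*Z_4 - Z_2 + 2  [with Z_4=6, Z_2=14]  = -30
Z_8 = 2*Z_4 + 2*Z_7 + 5  [with Z_4=6, Z_7=-30]  = -43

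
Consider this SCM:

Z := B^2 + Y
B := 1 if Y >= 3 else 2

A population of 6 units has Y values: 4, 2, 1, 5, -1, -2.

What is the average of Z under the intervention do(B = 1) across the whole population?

do(B=1) breaks B's dependence on Y. With B=1 fixed, Z across the units is 5, 3, 2, 6, 0, -1, mean 2.5.

2.5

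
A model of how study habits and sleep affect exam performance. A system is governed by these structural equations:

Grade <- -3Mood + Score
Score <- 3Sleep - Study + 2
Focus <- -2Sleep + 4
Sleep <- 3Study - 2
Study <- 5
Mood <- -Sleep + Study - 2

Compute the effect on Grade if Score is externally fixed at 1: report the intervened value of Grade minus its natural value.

-35

Under do(Score=1), the mechanism Score <- 3Sleep - Study + 2 is discarded; Score is fixed at 1.
Sleep = 3Study - 2  [with Study=5]  = 13
Mood = -Sleep + Study - 2  [with Sleep=13, Study=5]  = -10
Grade = -3Mood + Score  [with Mood=-10, Score=1]  = 31
Without intervention: Sleep = 3Study - 2  [with Study=5]  = 13; Score = 3Sleep - Study + 2  [with Sleep=13, Study=5]  = 36; Mood = -Sleep + Study - 2  [with Sleep=13, Study=5]  = -10; Grade = -3Mood + Score  [with Mood=-10, Score=36]  = 66.
Change = 31 − 66 = -35.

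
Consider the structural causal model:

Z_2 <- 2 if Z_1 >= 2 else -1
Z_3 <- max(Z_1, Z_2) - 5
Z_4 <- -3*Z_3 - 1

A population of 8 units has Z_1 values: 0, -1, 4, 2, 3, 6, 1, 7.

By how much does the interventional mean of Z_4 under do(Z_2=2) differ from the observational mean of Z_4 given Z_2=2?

2.7

The intervention sets Z_2=2 in all 8 units regardless of Z_1. Recomputing Z_4 per unit gives 8, 8, 2, 8, 5, -4, 8, -7; average 3.5.
Observing Z_2=2 restricts to units where Z_2's equation naturally yields 2: Z_1 ∈ {4, 2, 3, 6, 7}. In that subpopulation Z_4 = 2, 8, 5, -4, -7, mean 0.8.
Difference = 3.5 − 0.8 = 2.7.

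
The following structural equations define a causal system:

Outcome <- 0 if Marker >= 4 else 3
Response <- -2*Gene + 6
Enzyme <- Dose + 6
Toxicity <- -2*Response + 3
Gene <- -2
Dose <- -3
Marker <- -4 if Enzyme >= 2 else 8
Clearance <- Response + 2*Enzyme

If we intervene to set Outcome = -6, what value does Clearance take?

Intervening sets Outcome = -6 and removes its equation (Outcome <- 0 if Marker >= 4 else 3).
Since Clearance is not a descendant of the intervened variable, it is unaffected.
Enzyme = Dose + 6  [with Dose=-3]  = 3
Response = -2*Gene + 6  [with Gene=-2]  = 10
Clearance = Response + 2*Enzyme  [with Response=10, Enzyme=3]  = 16

16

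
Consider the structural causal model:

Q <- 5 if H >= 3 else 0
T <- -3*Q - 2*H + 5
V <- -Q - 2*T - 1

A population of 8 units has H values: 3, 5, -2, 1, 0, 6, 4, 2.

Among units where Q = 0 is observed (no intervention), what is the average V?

Observing Q=0 restricts to units where Q's equation naturally yields 0: H ∈ {-2, 1, 0, 2}. In that subpopulation V = -19, -7, -11, -3, mean -10.

-10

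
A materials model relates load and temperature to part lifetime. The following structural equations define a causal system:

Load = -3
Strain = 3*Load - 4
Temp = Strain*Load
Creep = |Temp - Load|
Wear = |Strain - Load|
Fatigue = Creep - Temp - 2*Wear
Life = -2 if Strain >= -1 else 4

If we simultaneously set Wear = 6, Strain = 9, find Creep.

24

Setting Wear = 6, Strain = 9 by intervention discards those variables' equations.
Temp = Strain*Load  [with Strain=9, Load=-3]  = -27
Creep = |Temp - Load|  [with Temp=-27, Load=-3]  = 24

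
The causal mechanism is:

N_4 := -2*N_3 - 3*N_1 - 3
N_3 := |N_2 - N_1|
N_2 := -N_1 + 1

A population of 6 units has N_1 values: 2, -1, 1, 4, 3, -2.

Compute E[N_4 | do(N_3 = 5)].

Every unit gets N_3=5 under the intervention. N_4 values become -19, -10, -16, -25, -22, -7; E[N_4|do(N_3=5)] = -16.5.

-16.5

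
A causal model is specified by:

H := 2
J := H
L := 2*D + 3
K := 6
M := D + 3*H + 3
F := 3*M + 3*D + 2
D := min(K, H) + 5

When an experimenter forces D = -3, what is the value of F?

11

The intervention breaks the incoming arrows to D: D := min(K, H) + 5 no longer applies, and D = -3.
M = D + 3*H + 3  [with D=-3, H=2]  = 6
F = 3*M + 3*D + 2  [with M=6, D=-3]  = 11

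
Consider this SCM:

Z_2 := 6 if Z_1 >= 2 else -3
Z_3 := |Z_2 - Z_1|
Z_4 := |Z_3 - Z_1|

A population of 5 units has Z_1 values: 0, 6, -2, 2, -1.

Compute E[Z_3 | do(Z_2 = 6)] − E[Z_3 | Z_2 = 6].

Every unit gets Z_2=6 under the intervention. Z_3 values become 6, 0, 8, 4, 7; E[Z_3|do(Z_2=6)] = 5.
Observing Z_2=6 restricts to units where Z_2's equation naturally yields 6: Z_1 ∈ {6, 2}. In that subpopulation Z_3 = 0, 4, mean 2.
Difference = 5 − 2 = 3.

3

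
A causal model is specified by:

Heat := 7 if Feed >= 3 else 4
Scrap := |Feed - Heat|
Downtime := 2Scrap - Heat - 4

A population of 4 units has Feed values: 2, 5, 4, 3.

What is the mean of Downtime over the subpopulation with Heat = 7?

-5

Observing Heat=7 restricts to units where Heat's equation naturally yields 7: Feed ∈ {5, 4, 3}. In that subpopulation Downtime = -7, -5, -3, mean -5.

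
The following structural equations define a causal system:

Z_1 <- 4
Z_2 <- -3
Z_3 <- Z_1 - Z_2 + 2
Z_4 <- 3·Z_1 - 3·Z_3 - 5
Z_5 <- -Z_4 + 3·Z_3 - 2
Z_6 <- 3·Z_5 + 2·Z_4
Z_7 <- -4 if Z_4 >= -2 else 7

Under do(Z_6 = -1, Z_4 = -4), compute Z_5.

29

Setting Z_6 = -1, Z_4 = -4 by intervention discards those variables' equations.
Z_3 = Z_1 - Z_2 + 2  [with Z_1=4, Z_2=-3]  = 9
Z_5 = -Z_4 + 3·Z_3 - 2  [with Z_4=-4, Z_3=9]  = 29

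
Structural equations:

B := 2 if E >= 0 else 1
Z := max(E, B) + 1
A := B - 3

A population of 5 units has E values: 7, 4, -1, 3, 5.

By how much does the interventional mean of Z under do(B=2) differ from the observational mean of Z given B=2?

do(B=2) breaks B's dependence on E. With B=2 fixed, Z across the units is 8, 5, 3, 4, 6, mean 5.2.
Conditioning on B=2 selects the 4 unit(s) with E ∈ {7, 4, 3, 5}. Their Z values: 8, 5, 4, 6. Mean = 5.75.
Difference = 5.2 − 5.75 = -0.55.

-0.55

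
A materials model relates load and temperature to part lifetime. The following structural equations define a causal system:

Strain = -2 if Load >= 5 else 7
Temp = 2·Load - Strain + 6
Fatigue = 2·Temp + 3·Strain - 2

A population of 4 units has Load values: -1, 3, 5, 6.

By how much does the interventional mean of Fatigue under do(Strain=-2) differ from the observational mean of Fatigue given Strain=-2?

-9

Every unit gets Strain=-2 under the intervention. Fatigue values become 4, 20, 28, 32; E[Fatigue|do(Strain=-2)] = 21.
E[Fatigue|Strain=-2] averages over only the 2 units with Strain=-2 (Load = 5, 6): Fatigue = 28, 32, mean 30.
Difference = 21 − 30 = -9.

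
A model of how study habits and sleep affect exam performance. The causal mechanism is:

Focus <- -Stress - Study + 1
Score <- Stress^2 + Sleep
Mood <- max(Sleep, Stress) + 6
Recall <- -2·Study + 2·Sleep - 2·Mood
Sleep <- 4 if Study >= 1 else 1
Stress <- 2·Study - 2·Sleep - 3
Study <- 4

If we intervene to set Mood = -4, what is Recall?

8

Intervening sets Mood = -4 and removes its equation (Mood <- max(Sleep, Stress) + 6).
Sleep = 4 if Study >= 1 else 1  [with Study=4]  = 4
Recall = -2·Study + 2·Sleep - 2·Mood  [with Study=4, Sleep=4, Mood=-4]  = 8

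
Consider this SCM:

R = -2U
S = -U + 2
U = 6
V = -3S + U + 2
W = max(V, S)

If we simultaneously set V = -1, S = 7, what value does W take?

7

The joint intervention fixes V = -1, S = 7, removing each variable's own equation.
W = max(V, S)  [with V=-1, S=7]  = 7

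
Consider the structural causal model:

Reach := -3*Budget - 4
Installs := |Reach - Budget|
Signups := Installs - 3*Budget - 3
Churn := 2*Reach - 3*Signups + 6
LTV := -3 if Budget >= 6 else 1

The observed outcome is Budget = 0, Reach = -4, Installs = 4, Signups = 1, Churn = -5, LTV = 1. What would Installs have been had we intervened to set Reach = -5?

The intervention breaks the incoming arrows to Reach: Reach := -3*Budget - 4 no longer applies, and Reach = -5.
Installs = |Reach - Budget|  [with Reach=-5, Budget=0]  = 5

5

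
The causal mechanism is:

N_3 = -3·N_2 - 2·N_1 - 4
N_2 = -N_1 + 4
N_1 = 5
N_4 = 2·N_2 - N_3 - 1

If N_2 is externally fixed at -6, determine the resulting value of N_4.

-17

Under do(N_2=-6), the mechanism N_2 = -N_1 + 4 is discarded; N_2 is fixed at -6.
N_3 = -3·N_2 - 2·N_1 - 4  [with N_2=-6, N_1=5]  = 4
N_4 = 2·N_2 - N_3 - 1  [with N_2=-6, N_3=4]  = -17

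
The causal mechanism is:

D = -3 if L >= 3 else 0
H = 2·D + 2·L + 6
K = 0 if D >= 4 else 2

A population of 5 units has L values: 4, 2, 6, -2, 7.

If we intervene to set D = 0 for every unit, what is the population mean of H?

12.8

The intervention sets D=0 in all 5 units regardless of L. Recomputing H per unit gives 14, 10, 18, 2, 20; average 12.8.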